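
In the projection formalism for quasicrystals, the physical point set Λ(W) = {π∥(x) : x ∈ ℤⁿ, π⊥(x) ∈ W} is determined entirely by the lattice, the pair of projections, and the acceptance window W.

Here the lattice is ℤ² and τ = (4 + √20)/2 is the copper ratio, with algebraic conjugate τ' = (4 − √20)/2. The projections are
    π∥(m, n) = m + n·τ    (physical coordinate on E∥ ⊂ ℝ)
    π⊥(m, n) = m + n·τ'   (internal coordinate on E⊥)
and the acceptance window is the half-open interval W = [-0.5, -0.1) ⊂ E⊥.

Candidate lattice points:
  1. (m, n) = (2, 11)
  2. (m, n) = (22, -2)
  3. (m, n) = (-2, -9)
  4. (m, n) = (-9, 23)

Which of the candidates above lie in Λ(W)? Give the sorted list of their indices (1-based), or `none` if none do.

none

Compute τ' = (4−√20)/2 = -0.2361, so π⊥(m,n) = m -0.2361·n.
#1 (2,11): internal coord 2 + (11)·τ' = -0.5967; -0.5967 ∉ [-0.5, -0.1) → out
#2 (22,-2): internal coord 22 + (-2)·τ' = +22.4721; +22.4721 ∉ [-0.5, -0.1) → out
#3 (-2,-9): internal coord -2 + (-9)·τ' = +0.1246; +0.1246 ∉ [-0.5, -0.1) → out
#4 (-9,23): internal coord -9 + (23)·τ' = -14.4296; -14.4296 ∉ [-0.5, -0.1) → out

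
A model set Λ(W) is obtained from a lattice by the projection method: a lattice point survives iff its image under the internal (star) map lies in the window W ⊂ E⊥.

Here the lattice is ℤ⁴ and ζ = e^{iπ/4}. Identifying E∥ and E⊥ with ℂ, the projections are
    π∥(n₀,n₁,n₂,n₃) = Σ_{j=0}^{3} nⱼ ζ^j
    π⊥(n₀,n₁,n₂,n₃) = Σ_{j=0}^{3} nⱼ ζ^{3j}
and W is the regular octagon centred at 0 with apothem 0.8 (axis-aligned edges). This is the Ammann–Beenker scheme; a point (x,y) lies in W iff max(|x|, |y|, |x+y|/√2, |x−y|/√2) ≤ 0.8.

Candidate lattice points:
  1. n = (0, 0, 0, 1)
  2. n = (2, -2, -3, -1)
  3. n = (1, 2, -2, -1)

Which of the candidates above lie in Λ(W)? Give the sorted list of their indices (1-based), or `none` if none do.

π⊥(n) = n₀ + n₁ζ³ + n₂ζ⁶ + n₃ζ⁹ where ζ = e^{iπ/4}.
candidate 1: n = (0, 0, 0, 1) → π⊥ ≈ (+0.70711, +0.70711); max(|x|,|y|,|x±y|/√2) = 1.00000 > 0.8 ⇒ ∉ W
candidate 2: n = (2, -2, -3, -1) → π⊥ ≈ (+2.70711, +0.87868); max(|x|,|y|,|x±y|/√2) = 2.70711 > 0.8 ⇒ ∉ W
candidate 3: n = (1, 2, -2, -1) → π⊥ ≈ (-1.12132, +2.70711); max(|x|,|y|,|x±y|/√2) = 2.70711 > 0.8 ⇒ ∉ W

none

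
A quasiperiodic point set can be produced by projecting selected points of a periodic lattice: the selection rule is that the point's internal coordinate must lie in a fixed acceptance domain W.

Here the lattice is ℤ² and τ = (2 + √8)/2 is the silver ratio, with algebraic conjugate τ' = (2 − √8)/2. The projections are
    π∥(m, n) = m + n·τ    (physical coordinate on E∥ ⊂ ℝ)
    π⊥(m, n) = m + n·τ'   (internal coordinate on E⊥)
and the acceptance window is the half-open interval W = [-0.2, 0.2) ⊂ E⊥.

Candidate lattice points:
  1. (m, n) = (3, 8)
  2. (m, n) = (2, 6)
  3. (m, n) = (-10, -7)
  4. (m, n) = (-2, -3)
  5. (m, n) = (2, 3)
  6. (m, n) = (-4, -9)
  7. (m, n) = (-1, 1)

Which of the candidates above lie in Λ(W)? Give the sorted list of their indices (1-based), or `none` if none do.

none

τ' = (2−√8)/2 ≈ -0.414214.
[1] lift (3,8): star map gives -0.313708; window check -0.2 ≤ -0.313708 < 0.2 is false → out
[2] lift (2,6): star map gives -0.485281; window check -0.2 ≤ -0.485281 < 0.2 is false → out
[3] lift (-10,-7): star map gives -7.100505; window check -0.2 ≤ -7.100505 < 0.2 is false → out
[4] lift (-2,-3): star map gives -0.757359; window check -0.2 ≤ -0.757359 < 0.2 is false → out
[5] lift (2,3): star map gives 0.757359; window check -0.2 ≤ 0.757359 < 0.2 is false → out
[6] lift (-4,-9): star map gives -0.272078; window check -0.2 ≤ -0.272078 < 0.2 is false → out
[7] lift (-1,1): star map gives -1.414214; window check -0.2 ≤ -1.414214 < 0.2 is false → out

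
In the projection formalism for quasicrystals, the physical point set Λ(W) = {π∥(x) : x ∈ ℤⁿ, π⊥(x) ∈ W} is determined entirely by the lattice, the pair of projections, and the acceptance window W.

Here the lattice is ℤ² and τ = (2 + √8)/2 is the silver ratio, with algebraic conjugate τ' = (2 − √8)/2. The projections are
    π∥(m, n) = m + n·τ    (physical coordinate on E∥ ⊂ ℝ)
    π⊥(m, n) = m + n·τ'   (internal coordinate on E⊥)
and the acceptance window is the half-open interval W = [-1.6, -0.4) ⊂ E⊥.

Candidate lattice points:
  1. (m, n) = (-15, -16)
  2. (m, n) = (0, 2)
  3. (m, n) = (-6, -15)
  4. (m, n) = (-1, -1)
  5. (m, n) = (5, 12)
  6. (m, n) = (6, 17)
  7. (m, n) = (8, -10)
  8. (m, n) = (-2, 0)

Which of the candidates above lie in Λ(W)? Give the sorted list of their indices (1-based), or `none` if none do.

2, 4, 6

Compute τ' = (2−√8)/2 = -0.41421, so π⊥(m,n) = m -0.41421·n.
candidate 1: (m,n)=(-15,-16) → π∥ = -15-16·τ ≈ -53.62742, π⊥ = -15-16·τ' ≈ -8.37258 ∉ [-1.6, -0.4) ⇒ out
candidate 2: (m,n)=(0,2) → π∥ = 0+2·τ ≈ 4.82843, π⊥ = 0+2·τ' ≈ -0.82843 ∈ [-1.6, -0.4) ⇒ IN Λ
candidate 3: (m,n)=(-6,-15) → π∥ = -6-15·τ ≈ -42.21320, π⊥ = -6-15·τ' ≈ 0.21320 ∉ [-1.6, -0.4) ⇒ out
candidate 4: (m,n)=(-1,-1) → π∥ = -1-1·τ ≈ -3.41421, π⊥ = -1-1·τ' ≈ -0.58579 ∈ [-1.6, -0.4) ⇒ IN Λ
candidate 5: (m,n)=(5,12) → π∥ = 5+12·τ ≈ 33.97056, π⊥ = 5+12·τ' ≈ 0.02944 ∉ [-1.6, -0.4) ⇒ out
candidate 6: (m,n)=(6,17) → π∥ = 6+17·τ ≈ 47.04163, π⊥ = 6+17·τ' ≈ -1.04163 ∈ [-1.6, -0.4) ⇒ IN Λ
candidate 7: (m,n)=(8,-10) → π∥ = 8-10·τ ≈ -16.14214, π⊥ = 8-10·τ' ≈ 12.14214 ∉ [-1.6, -0.4) ⇒ out
candidate 8: (m,n)=(-2,0) → π∥ = -2+0·τ ≈ -2.00000, π⊥ = -2+0·τ' ≈ -2.00000 ∉ [-1.6, -0.4) ⇒ out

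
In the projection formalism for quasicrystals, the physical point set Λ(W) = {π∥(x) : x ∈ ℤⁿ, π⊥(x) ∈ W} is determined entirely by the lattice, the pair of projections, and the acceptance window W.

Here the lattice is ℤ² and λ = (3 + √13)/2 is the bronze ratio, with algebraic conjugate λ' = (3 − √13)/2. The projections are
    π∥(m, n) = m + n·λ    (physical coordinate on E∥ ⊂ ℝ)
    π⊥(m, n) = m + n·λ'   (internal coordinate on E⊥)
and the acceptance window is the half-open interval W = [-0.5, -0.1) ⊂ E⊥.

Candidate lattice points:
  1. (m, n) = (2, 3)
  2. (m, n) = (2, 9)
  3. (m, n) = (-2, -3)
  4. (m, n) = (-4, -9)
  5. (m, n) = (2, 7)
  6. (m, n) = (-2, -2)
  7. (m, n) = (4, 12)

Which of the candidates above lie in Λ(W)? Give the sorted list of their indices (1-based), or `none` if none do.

5

Numerically λ ≈ 3.3028 and λ' = −1/λ ≈ -0.3028.
[1] lift (2,3): star map gives 1.0917; window check -0.5 ≤ 1.0917 < -0.1 is false → out
[2] lift (2,9): star map gives -0.7250; window check -0.5 ≤ -0.7250 < -0.1 is false → out
[3] lift (-2,-3): star map gives -1.0917; window check -0.5 ≤ -1.0917 < -0.1 is false → out
[4] lift (-4,-9): star map gives -1.2750; window check -0.5 ≤ -1.2750 < -0.1 is false → out
[5] lift (2,7): star map gives -0.1194; window check -0.5 ≤ -0.1194 < -0.1 is true → IN Λ
[6] lift (-2,-2): star map gives -1.3944; window check -0.5 ≤ -1.3944 < -0.1 is false → out
[7] lift (4,12): star map gives 0.3667; window check -0.5 ≤ 0.3667 < -0.1 is false → out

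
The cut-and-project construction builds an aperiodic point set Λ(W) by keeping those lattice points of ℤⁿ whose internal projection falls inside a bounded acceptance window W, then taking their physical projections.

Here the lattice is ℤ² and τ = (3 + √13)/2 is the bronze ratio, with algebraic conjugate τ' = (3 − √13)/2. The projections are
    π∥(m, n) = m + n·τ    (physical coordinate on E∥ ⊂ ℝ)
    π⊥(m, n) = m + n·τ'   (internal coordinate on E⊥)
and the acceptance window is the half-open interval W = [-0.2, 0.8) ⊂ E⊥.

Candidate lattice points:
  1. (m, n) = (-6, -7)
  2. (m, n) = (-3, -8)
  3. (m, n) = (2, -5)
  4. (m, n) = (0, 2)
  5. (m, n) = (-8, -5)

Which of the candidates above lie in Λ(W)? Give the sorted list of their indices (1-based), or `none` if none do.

none

Numerically τ ≈ 3.30278 and τ' = −1/τ ≈ -0.30278.
#1 (-6,-7): internal coord -6 + (-7)·τ' = -3.88057; -3.88057 ∉ [-0.2, 0.8) → out
#2 (-3,-8): internal coord -3 + (-8)·τ' = -0.57779; -0.57779 ∉ [-0.2, 0.8) → out
#3 (2,-5): internal coord 2 + (-5)·τ' = +3.51388; +3.51388 ∉ [-0.2, 0.8) → out
#4 (0,2): internal coord 0 + (2)·τ' = -0.60555; -0.60555 ∉ [-0.2, 0.8) → out
#5 (-8,-5): internal coord -8 + (-5)·τ' = -6.48612; -6.48612 ∉ [-0.2, 0.8) → out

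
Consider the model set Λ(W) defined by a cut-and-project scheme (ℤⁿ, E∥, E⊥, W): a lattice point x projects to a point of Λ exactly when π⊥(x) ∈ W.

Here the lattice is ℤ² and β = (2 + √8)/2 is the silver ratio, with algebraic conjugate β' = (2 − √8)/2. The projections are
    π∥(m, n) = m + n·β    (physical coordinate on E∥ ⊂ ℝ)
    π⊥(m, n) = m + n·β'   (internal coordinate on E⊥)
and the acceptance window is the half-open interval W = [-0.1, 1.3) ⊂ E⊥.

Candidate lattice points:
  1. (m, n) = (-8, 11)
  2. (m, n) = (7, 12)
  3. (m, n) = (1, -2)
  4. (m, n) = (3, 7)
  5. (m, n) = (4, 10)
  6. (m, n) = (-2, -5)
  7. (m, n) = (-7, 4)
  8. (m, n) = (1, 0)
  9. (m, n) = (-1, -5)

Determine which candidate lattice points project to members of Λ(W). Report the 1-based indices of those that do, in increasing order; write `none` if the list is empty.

4, 6, 8, 9

β' = (2−√8)/2 ≈ -0.414214.
#1 (-8,11): internal coord -8 + (11)·β' = -12.556349; -12.556349 ∉ [-0.1, 1.3) → out
#2 (7,12): internal coord 7 + (12)·β' = +2.029437; +2.029437 ∉ [-0.1, 1.3) → out
#3 (1,-2): internal coord 1 + (-2)·β' = +1.828427; +1.828427 ∉ [-0.1, 1.3) → out
#4 (3,7): internal coord 3 + (7)·β' = +0.100505; +0.100505 ∈ [-0.1, 1.3) → IN Λ
#5 (4,10): internal coord 4 + (10)·β' = -0.142136; -0.142136 ∉ [-0.1, 1.3) → out
#6 (-2,-5): internal coord -2 + (-5)·β' = +0.071068; +0.071068 ∈ [-0.1, 1.3) → IN Λ
#7 (-7,4): internal coord -7 + (4)·β' = -8.656854; -8.656854 ∉ [-0.1, 1.3) → out
#8 (1,0): internal coord 1 + (0)·β' = +1.000000; +1.000000 ∈ [-0.1, 1.3) → IN Λ
#9 (-1,-5): internal coord -1 + (-5)·β' = +1.071068; +1.071068 ∈ [-0.1, 1.3) → IN Λ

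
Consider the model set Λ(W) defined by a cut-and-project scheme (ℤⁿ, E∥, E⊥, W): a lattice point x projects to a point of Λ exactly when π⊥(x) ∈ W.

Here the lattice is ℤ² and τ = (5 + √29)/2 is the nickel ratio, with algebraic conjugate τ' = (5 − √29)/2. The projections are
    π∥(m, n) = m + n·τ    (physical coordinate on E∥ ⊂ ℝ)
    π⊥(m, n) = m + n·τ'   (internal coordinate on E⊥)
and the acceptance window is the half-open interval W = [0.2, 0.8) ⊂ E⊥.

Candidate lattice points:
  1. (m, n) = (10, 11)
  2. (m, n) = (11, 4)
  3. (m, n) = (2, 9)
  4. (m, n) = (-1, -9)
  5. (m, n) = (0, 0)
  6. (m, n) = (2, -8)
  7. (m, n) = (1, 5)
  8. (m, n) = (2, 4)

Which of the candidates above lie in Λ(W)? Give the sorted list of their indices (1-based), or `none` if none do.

3, 4

τ' = (5−√29)/2 ≈ -0.19258.
#1 (10,11): internal coord 10 + (11)·τ' = +7.88159; +7.88159 ∉ [0.2, 0.8) → out
#2 (11,4): internal coord 11 + (4)·τ' = +10.22967; +10.22967 ∉ [0.2, 0.8) → out
#3 (2,9): internal coord 2 + (9)·τ' = +0.26676; +0.26676 ∈ [0.2, 0.8) → IN Λ
#4 (-1,-9): internal coord -1 + (-9)·τ' = +0.73324; +0.73324 ∈ [0.2, 0.8) → IN Λ
#5 (0,0): internal coord 0 + (0)·τ' = +0.00000; +0.00000 ∉ [0.2, 0.8) → out
#6 (2,-8): internal coord 2 + (-8)·τ' = +3.54066; +3.54066 ∉ [0.2, 0.8) → out
#7 (1,5): internal coord 1 + (5)·τ' = +0.03709; +0.03709 ∉ [0.2, 0.8) → out
#8 (2,4): internal coord 2 + (4)·τ' = +1.22967; +1.22967 ∉ [0.2, 0.8) → out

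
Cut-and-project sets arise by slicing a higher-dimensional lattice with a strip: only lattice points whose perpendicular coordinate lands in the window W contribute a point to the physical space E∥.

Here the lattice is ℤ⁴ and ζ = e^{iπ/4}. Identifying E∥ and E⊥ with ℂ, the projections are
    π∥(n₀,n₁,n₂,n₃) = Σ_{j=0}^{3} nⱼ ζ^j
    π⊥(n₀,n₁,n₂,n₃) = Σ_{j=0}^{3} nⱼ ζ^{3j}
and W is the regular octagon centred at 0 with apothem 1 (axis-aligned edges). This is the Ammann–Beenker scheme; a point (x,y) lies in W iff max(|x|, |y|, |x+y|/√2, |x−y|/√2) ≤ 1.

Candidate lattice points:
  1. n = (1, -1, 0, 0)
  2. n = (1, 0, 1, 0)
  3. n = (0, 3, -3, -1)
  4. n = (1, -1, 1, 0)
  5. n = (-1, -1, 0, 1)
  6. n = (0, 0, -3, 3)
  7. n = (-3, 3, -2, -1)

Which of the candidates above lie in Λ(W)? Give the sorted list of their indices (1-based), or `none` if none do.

π⊥(n) = n₀ + n₁ζ³ + n₂ζ⁶ + n₃ζ⁹ where ζ = e^{iπ/4}.
#1 (1, -1, 0, 0): internal (1.7071, -0.7071); octagon support 1.7071 vs apothem 1 → ∉ W
#2 (1, 0, 1, 0): internal (1.0000, -1.0000); octagon support 1.4142 vs apothem 1 → ∉ W
#3 (0, 3, -3, -1): internal (-2.8284, 4.4142); octagon support 5.1213 vs apothem 1 → ∉ W
#4 (1, -1, 1, 0): internal (1.7071, -1.7071); octagon support 2.4142 vs apothem 1 → ∉ W
#5 (-1, -1, 0, 1): internal (0.4142, 0.0000); octagon support 0.4142 vs apothem 1 → ∈ W
#6 (0, 0, -3, 3): internal (2.1213, 5.1213); octagon support 5.1213 vs apothem 1 → ∉ W
#7 (-3, 3, -2, -1): internal (-5.8284, 3.4142); octagon support 6.5355 vs apothem 1 → ∉ W

5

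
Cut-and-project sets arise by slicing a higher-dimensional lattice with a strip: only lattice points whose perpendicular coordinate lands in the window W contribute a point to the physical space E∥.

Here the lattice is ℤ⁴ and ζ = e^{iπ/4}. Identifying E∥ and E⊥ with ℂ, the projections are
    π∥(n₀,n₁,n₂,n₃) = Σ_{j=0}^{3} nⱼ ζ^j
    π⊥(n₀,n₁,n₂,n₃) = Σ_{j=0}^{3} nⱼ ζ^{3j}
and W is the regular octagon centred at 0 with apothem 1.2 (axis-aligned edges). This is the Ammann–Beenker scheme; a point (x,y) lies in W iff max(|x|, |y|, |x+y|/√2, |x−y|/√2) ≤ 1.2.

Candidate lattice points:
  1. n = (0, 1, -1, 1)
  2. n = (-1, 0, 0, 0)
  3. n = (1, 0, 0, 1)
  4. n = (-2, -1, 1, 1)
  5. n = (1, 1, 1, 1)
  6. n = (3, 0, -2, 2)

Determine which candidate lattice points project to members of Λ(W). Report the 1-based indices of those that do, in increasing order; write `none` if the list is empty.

With ζ = e^{iπ/4} the internal vectors are ζ^0,ζ^3,ζ^6,ζ^9.
#1 (0, 1, -1, 1): internal (0.00000, 2.41421); octagon support 2.41421 vs apothem 1.2 → ∉ W
#2 (-1, 0, 0, 0): internal (-1.00000, 0.00000); octagon support 1.00000 vs apothem 1.2 → ∈ W
#3 (1, 0, 0, 1): internal (1.70711, 0.70711); octagon support 1.70711 vs apothem 1.2 → ∉ W
#4 (-2, -1, 1, 1): internal (-0.58579, -1.00000); octagon support 1.12132 vs apothem 1.2 → ∈ W
#5 (1, 1, 1, 1): internal (1.00000, 0.41421); octagon support 1.00000 vs apothem 1.2 → ∈ W
#6 (3, 0, -2, 2): internal (4.41421, 3.41421); octagon support 5.53553 vs apothem 1.2 → ∉ W

2, 4, 5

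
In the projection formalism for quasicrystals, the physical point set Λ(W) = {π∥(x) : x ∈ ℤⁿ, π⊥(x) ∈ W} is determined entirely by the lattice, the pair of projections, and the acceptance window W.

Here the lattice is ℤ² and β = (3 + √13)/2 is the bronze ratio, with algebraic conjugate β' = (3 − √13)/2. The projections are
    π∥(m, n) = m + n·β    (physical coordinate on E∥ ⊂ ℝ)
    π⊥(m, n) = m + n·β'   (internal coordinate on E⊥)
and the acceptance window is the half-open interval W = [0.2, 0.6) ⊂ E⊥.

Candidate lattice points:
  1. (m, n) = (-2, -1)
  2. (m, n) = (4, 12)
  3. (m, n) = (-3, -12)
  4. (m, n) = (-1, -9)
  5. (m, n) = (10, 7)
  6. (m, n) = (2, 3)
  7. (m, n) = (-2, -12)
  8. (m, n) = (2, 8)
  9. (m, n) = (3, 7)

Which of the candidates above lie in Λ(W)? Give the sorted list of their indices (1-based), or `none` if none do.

2

Numerically β ≈ 3.3028 and β' = −1/β ≈ -0.3028.
candidate 1: (m,n)=(-2,-1) → π∥ = -2-1·β ≈ -5.3028, π⊥ = -2-1·β' ≈ -1.6972 ∉ [0.2, 0.6) ⇒ out
candidate 2: (m,n)=(4,12) → π∥ = 4+12·β ≈ 43.6333, π⊥ = 4+12·β' ≈ 0.3667 ∈ [0.2, 0.6) ⇒ IN Λ
candidate 3: (m,n)=(-3,-12) → π∥ = -3-12·β ≈ -42.6333, π⊥ = -3-12·β' ≈ 0.6333 ∉ [0.2, 0.6) ⇒ out
candidate 4: (m,n)=(-1,-9) → π∥ = -1-9·β ≈ -30.7250, π⊥ = -1-9·β' ≈ 1.7250 ∉ [0.2, 0.6) ⇒ out
candidate 5: (m,n)=(10,7) → π∥ = 10+7·β ≈ 33.1194, π⊥ = 10+7·β' ≈ 7.8806 ∉ [0.2, 0.6) ⇒ out
candidate 6: (m,n)=(2,3) → π∥ = 2+3·β ≈ 11.9083, π⊥ = 2+3·β' ≈ 1.0917 ∉ [0.2, 0.6) ⇒ out
candidate 7: (m,n)=(-2,-12) → π∥ = -2-12·β ≈ -41.6333, π⊥ = -2-12·β' ≈ 1.6333 ∉ [0.2, 0.6) ⇒ out
candidate 8: (m,n)=(2,8) → π∥ = 2+8·β ≈ 28.4222, π⊥ = 2+8·β' ≈ -0.4222 ∉ [0.2, 0.6) ⇒ out
candidate 9: (m,n)=(3,7) → π∥ = 3+7·β ≈ 26.1194, π⊥ = 3+7·β' ≈ 0.8806 ∉ [0.2, 0.6) ⇒ out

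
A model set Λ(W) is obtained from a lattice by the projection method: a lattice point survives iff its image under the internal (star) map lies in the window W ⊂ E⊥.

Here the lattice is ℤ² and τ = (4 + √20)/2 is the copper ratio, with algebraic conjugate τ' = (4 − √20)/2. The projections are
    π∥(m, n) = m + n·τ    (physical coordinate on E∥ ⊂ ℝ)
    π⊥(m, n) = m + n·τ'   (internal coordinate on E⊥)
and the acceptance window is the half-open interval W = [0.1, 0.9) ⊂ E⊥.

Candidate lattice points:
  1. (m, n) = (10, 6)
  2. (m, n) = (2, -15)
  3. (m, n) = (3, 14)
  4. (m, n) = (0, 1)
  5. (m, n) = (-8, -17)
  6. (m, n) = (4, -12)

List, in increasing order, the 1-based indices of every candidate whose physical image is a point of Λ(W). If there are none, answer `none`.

Compute τ' = (4−√20)/2 = -0.23607, so π⊥(m,n) = m -0.23607·n.
candidate 1: (m,n)=(10,6) → π∥ = 10+6·τ ≈ 35.41641, π⊥ = 10+6·τ' ≈ 8.58359 ∉ [0.1, 0.9) ⇒ out
candidate 2: (m,n)=(2,-15) → π∥ = 2-15·τ ≈ -61.54102, π⊥ = 2-15·τ' ≈ 5.54102 ∉ [0.1, 0.9) ⇒ out
candidate 3: (m,n)=(3,14) → π∥ = 3+14·τ ≈ 62.30495, π⊥ = 3+14·τ' ≈ -0.30495 ∉ [0.1, 0.9) ⇒ out
candidate 4: (m,n)=(0,1) → π∥ = 0+1·τ ≈ 4.23607, π⊥ = 0+1·τ' ≈ -0.23607 ∉ [0.1, 0.9) ⇒ out
candidate 5: (m,n)=(-8,-17) → π∥ = -8-17·τ ≈ -80.01316, π⊥ = -8-17·τ' ≈ -3.98684 ∉ [0.1, 0.9) ⇒ out
candidate 6: (m,n)=(4,-12) → π∥ = 4-12·τ ≈ -46.83282, π⊥ = 4-12·τ' ≈ 6.83282 ∉ [0.1, 0.9) ⇒ out

none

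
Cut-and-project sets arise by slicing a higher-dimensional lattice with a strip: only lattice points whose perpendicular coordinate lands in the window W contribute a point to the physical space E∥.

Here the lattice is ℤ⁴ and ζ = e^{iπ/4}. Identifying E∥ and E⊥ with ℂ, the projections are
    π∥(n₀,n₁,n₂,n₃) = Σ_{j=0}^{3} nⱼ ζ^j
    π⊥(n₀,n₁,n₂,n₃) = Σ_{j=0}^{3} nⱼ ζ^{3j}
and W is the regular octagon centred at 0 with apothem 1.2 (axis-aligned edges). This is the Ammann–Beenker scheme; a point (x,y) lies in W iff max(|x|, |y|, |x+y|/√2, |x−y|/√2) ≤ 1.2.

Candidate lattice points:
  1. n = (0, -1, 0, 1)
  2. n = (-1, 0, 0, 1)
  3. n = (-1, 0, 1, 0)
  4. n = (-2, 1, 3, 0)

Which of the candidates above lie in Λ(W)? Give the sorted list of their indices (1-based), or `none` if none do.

Internal map: ζ^{3j} for j=0..3 gives (1,0), (−√2/2,√2/2), (0,−1), (√2/2,√2/2).
#1 (0, -1, 0, 1): internal (1.41421, 0.00000); octagon support 1.41421 vs apothem 1.2 → ∉ W
#2 (-1, 0, 0, 1): internal (-0.29289, 0.70711); octagon support 0.70711 vs apothem 1.2 → ∈ W
#3 (-1, 0, 1, 0): internal (-1.00000, -1.00000); octagon support 1.41421 vs apothem 1.2 → ∉ W
#4 (-2, 1, 3, 0): internal (-2.70711, -2.29289); octagon support 3.53553 vs apothem 1.2 → ∉ W

2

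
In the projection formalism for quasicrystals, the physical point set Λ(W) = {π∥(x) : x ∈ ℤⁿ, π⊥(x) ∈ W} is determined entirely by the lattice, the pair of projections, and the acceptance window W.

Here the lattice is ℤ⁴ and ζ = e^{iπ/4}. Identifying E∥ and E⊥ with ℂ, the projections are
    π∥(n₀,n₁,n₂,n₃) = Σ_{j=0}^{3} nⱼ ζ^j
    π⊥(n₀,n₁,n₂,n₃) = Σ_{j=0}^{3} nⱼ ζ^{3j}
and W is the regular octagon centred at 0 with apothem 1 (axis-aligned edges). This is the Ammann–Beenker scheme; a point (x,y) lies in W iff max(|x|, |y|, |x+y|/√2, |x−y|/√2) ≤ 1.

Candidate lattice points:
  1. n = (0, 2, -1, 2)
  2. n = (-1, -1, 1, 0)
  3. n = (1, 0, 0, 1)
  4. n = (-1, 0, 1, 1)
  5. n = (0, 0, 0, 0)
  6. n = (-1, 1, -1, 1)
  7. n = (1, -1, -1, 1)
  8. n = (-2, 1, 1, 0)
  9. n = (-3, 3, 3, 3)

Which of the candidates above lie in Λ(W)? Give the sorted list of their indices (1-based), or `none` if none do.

π⊥(n) = n₀ + n₁ζ³ + n₂ζ⁶ + n₃ζ⁹ where ζ = e^{iπ/4}.
#1 (0, 2, -1, 2): internal (0.0000, 3.8284); octagon support 3.8284 vs apothem 1 → ∉ W
#2 (-1, -1, 1, 0): internal (-0.2929, -1.7071); octagon support 1.7071 vs apothem 1 → ∉ W
#3 (1, 0, 0, 1): internal (1.7071, 0.7071); octagon support 1.7071 vs apothem 1 → ∉ W
#4 (-1, 0, 1, 1): internal (-0.2929, -0.2929); octagon support 0.4142 vs apothem 1 → ∈ W
#5 (0, 0, 0, 0): internal (0.0000, 0.0000); octagon support 0.0000 vs apothem 1 → ∈ W
#6 (-1, 1, -1, 1): internal (-1.0000, 2.4142); octagon support 2.4142 vs apothem 1 → ∉ W
#7 (1, -1, -1, 1): internal (2.4142, 1.0000); octagon support 2.4142 vs apothem 1 → ∉ W
#8 (-2, 1, 1, 0): internal (-2.7071, -0.2929); octagon support 2.7071 vs apothem 1 → ∉ W
#9 (-3, 3, 3, 3): internal (-3.0000, 1.2426); octagon support 3.0000 vs apothem 1 → ∉ W

4, 5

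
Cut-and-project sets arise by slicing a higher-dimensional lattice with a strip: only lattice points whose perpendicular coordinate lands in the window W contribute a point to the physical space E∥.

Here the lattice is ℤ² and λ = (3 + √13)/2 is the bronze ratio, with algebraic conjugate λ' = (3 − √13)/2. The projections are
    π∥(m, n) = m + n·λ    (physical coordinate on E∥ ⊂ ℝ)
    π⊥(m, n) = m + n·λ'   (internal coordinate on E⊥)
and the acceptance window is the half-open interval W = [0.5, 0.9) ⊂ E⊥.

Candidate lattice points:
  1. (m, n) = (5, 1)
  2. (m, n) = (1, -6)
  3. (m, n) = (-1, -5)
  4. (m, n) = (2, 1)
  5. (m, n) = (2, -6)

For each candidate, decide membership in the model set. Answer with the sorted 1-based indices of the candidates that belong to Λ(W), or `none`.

3

Compute λ' = (3−√13)/2 = -0.30278, so π⊥(m,n) = m -0.30278·n.
#1 (5,1): internal coord 5 + (1)·λ' = +4.69722; +4.69722 ∉ [0.5, 0.9) → out
#2 (1,-6): internal coord 1 + (-6)·λ' = +2.81665; +2.81665 ∉ [0.5, 0.9) → out
#3 (-1,-5): internal coord -1 + (-5)·λ' = +0.51388; +0.51388 ∈ [0.5, 0.9) → IN Λ
#4 (2,1): internal coord 2 + (1)·λ' = +1.69722; +1.69722 ∉ [0.5, 0.9) → out
#5 (2,-6): internal coord 2 + (-6)·λ' = +3.81665; +3.81665 ∉ [0.5, 0.9) → out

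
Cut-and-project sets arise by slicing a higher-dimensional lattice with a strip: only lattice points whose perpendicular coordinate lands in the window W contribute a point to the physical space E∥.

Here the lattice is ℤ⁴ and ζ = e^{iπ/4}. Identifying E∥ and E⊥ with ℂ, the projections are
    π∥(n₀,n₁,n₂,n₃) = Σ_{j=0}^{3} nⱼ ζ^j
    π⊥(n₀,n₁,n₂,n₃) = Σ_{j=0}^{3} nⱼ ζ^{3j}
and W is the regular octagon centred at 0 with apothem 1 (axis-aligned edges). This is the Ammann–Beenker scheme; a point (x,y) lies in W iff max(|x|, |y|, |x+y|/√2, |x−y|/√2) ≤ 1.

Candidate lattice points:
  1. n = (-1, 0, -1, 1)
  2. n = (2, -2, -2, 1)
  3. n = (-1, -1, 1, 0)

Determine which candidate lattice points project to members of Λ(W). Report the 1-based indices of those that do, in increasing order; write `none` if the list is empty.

none

π⊥(n) = n₀ + n₁ζ³ + n₂ζ⁶ + n₃ζ⁹ where ζ = e^{iπ/4}.
#1 (-1, 0, -1, 1): internal (-0.2929, 1.7071); octagon support 1.7071 vs apothem 1 → ∉ W
#2 (2, -2, -2, 1): internal (4.1213, 1.2929); octagon support 4.1213 vs apothem 1 → ∉ W
#3 (-1, -1, 1, 0): internal (-0.2929, -1.7071); octagon support 1.7071 vs apothem 1 → ∉ W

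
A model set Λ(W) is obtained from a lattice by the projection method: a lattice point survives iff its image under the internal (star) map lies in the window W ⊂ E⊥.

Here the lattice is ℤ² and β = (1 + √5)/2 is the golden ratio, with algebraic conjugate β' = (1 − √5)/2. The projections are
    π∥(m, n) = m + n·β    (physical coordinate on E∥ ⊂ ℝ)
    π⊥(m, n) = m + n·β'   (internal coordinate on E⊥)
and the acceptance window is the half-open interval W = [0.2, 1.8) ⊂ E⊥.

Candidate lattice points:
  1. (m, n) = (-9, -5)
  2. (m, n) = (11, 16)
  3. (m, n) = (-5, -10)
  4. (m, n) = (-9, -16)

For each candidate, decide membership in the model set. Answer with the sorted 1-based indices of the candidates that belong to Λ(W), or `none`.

β' = (1−√5)/2 ≈ -0.61803.
[1] lift (-9,-5): star map gives -5.90983; window check 0.2 ≤ -5.90983 < 1.8 is false → out
[2] lift (11,16): star map gives 1.11146; window check 0.2 ≤ 1.11146 < 1.8 is true → IN Λ
[3] lift (-5,-10): star map gives 1.18034; window check 0.2 ≤ 1.18034 < 1.8 is true → IN Λ
[4] lift (-9,-16): star map gives 0.88854; window check 0.2 ≤ 0.88854 < 1.8 is true → IN Λ

2, 3, 4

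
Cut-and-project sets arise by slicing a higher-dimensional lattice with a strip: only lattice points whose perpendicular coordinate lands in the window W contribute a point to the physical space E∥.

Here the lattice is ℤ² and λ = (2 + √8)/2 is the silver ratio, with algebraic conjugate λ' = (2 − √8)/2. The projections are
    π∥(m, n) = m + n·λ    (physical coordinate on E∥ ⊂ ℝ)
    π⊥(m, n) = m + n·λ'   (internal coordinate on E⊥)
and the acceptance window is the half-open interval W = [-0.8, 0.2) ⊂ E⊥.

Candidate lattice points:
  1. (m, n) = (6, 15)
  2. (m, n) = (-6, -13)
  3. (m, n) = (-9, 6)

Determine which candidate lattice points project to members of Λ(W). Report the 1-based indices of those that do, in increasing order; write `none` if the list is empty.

Compute λ' = (2−√8)/2 = -0.41421, so π⊥(m,n) = m -0.41421·n.
[1] lift (6,15): star map gives -0.21320; window check -0.8 ≤ -0.21320 < 0.2 is true → IN Λ
[2] lift (-6,-13): star map gives -0.61522; window check -0.8 ≤ -0.61522 < 0.2 is true → IN Λ
[3] lift (-9,6): star map gives -11.48528; window check -0.8 ≤ -11.48528 < 0.2 is false → out

1, 2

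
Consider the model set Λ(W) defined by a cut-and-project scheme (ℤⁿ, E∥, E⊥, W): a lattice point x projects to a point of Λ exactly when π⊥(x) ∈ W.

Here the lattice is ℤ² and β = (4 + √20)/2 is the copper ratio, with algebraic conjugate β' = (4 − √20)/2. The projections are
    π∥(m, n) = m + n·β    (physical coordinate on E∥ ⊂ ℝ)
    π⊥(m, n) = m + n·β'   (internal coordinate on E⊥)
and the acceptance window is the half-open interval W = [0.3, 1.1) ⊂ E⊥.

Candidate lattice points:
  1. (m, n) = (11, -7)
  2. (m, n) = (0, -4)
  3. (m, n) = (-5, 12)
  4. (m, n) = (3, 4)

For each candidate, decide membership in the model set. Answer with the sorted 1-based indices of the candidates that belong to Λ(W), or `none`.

2

β' = (4−√20)/2 ≈ -0.236068.
[1] lift (11,-7): star map gives 12.652476; window check 0.3 ≤ 12.652476 < 1.1 is false → out
[2] lift (0,-4): star map gives 0.944272; window check 0.3 ≤ 0.944272 < 1.1 is true → IN Λ
[3] lift (-5,12): star map gives -7.832816; window check 0.3 ≤ -7.832816 < 1.1 is false → out
[4] lift (3,4): star map gives 2.055728; window check 0.3 ≤ 2.055728 < 1.1 is false → out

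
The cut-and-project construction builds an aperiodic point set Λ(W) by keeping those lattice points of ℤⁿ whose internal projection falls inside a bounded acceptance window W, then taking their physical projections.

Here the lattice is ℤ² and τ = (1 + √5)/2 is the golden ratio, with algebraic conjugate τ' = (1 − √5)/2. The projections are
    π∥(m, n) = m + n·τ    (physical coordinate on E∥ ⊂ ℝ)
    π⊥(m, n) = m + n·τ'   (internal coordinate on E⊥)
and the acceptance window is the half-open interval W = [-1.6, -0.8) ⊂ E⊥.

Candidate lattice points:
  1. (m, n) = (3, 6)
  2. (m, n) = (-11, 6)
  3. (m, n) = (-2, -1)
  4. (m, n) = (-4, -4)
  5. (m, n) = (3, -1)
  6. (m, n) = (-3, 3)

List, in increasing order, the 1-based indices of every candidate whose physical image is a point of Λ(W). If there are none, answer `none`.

Numerically τ ≈ 1.61803 and τ' = −1/τ ≈ -0.61803.
[1] lift (3,6): star map gives -0.70820; window check -1.6 ≤ -0.70820 < -0.8 is false → out
[2] lift (-11,6): star map gives -14.70820; window check -1.6 ≤ -14.70820 < -0.8 is false → out
[3] lift (-2,-1): star map gives -1.38197; window check -1.6 ≤ -1.38197 < -0.8 is true → IN Λ
[4] lift (-4,-4): star map gives -1.52786; window check -1.6 ≤ -1.52786 < -0.8 is true → IN Λ
[5] lift (3,-1): star map gives 3.61803; window check -1.6 ≤ 3.61803 < -0.8 is false → out
[6] lift (-3,3): star map gives -4.85410; window check -1.6 ≤ -4.85410 < -0.8 is false → out

3, 4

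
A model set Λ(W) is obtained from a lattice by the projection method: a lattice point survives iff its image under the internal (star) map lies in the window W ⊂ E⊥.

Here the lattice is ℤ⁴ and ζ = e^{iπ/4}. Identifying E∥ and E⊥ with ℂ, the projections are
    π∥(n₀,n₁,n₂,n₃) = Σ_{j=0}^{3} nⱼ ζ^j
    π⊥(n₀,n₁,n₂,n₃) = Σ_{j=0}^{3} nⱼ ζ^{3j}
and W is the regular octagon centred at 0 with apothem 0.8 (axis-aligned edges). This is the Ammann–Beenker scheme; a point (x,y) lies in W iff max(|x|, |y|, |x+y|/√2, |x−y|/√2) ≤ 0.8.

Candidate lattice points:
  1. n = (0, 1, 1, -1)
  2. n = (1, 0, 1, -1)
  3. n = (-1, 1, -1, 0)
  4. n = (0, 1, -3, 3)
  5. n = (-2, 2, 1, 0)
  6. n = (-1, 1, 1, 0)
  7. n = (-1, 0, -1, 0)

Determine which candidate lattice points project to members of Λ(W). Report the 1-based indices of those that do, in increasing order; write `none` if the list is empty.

Internal map: ζ^{3j} for j=0..3 gives (1,0), (−√2/2,√2/2), (0,−1), (√2/2,√2/2).
candidate 1: n = (0, 1, 1, -1) → π⊥ ≈ (-1.414214, -1.000000); max(|x|,|y|,|x±y|/√2) = 1.707107 > 0.8 ⇒ ∉ W
candidate 2: n = (1, 0, 1, -1) → π⊥ ≈ (+0.292893, -1.707107); max(|x|,|y|,|x±y|/√2) = 1.707107 > 0.8 ⇒ ∉ W
candidate 3: n = (-1, 1, -1, 0) → π⊥ ≈ (-1.707107, +1.707107); max(|x|,|y|,|x±y|/√2) = 2.414214 > 0.8 ⇒ ∉ W
candidate 4: n = (0, 1, -3, 3) → π⊥ ≈ (+1.414214, +5.828427); max(|x|,|y|,|x±y|/√2) = 5.828427 > 0.8 ⇒ ∉ W
candidate 5: n = (-2, 2, 1, 0) → π⊥ ≈ (-3.414214, +0.414214); max(|x|,|y|,|x±y|/√2) = 3.414214 > 0.8 ⇒ ∉ W
candidate 6: n = (-1, 1, 1, 0) → π⊥ ≈ (-1.707107, -0.292893); max(|x|,|y|,|x±y|/√2) = 1.707107 > 0.8 ⇒ ∉ W
candidate 7: n = (-1, 0, -1, 0) → π⊥ ≈ (-1.000000, +1.000000); max(|x|,|y|,|x±y|/√2) = 1.414214 > 0.8 ⇒ ∉ W

none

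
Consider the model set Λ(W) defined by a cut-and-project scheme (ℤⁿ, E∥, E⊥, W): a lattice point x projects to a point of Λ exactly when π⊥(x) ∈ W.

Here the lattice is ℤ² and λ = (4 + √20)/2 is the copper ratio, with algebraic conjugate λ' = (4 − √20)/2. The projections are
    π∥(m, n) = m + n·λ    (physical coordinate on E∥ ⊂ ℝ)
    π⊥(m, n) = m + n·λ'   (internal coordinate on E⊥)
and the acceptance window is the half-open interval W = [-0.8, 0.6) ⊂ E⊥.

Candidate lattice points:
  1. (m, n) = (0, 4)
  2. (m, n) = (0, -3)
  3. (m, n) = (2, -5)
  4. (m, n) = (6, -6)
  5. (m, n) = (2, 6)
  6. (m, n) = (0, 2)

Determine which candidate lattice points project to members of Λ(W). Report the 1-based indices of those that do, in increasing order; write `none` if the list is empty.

λ' = (4−√20)/2 ≈ -0.2361.
candidate 1: (m,n)=(0,4) → π∥ = 0+4·λ ≈ 16.9443, π⊥ = 0+4·λ' ≈ -0.9443 ∉ [-0.8, 0.6) ⇒ out
candidate 2: (m,n)=(0,-3) → π∥ = 0-3·λ ≈ -12.7082, π⊥ = 0-3·λ' ≈ 0.7082 ∉ [-0.8, 0.6) ⇒ out
candidate 3: (m,n)=(2,-5) → π∥ = 2-5·λ ≈ -19.1803, π⊥ = 2-5·λ' ≈ 3.1803 ∉ [-0.8, 0.6) ⇒ out
candidate 4: (m,n)=(6,-6) → π∥ = 6-6·λ ≈ -19.4164, π⊥ = 6-6·λ' ≈ 7.4164 ∉ [-0.8, 0.6) ⇒ out
candidate 5: (m,n)=(2,6) → π∥ = 2+6·λ ≈ 27.4164, π⊥ = 2+6·λ' ≈ 0.5836 ∈ [-0.8, 0.6) ⇒ IN Λ
candidate 6: (m,n)=(0,2) → π∥ = 0+2·λ ≈ 8.4721, π⊥ = 0+2·λ' ≈ -0.4721 ∈ [-0.8, 0.6) ⇒ IN Λ

5, 6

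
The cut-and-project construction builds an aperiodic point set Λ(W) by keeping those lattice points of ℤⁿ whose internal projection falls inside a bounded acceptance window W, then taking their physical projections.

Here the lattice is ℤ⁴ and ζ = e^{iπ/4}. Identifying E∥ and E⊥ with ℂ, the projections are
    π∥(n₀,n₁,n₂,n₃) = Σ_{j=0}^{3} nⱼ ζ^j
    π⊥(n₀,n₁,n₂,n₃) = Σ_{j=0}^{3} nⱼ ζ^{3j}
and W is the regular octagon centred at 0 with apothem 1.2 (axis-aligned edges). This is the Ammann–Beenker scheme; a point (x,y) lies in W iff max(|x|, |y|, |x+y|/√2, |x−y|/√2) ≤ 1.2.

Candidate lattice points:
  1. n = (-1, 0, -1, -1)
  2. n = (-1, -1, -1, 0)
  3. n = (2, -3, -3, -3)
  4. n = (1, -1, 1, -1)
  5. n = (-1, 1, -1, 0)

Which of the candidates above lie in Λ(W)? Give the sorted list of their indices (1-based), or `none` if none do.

2

π⊥(n) = n₀ + n₁ζ³ + n₂ζ⁶ + n₃ζ⁹ where ζ = e^{iπ/4}.
candidate 1: n = (-1, 0, -1, -1) → π⊥ ≈ (-1.707107, +0.292893); max(|x|,|y|,|x±y|/√2) = 1.707107 > 1.2 ⇒ ∉ W
candidate 2: n = (-1, -1, -1, 0) → π⊥ ≈ (-0.292893, +0.292893); max(|x|,|y|,|x±y|/√2) = 0.414214 ≤ 1.2 ⇒ ∈ W
candidate 3: n = (2, -3, -3, -3) → π⊥ ≈ (+2.000000, -1.242641); max(|x|,|y|,|x±y|/√2) = 2.292893 > 1.2 ⇒ ∉ W
candidate 4: n = (1, -1, 1, -1) → π⊥ ≈ (+1.000000, -2.414214); max(|x|,|y|,|x±y|/√2) = 2.414214 > 1.2 ⇒ ∉ W
candidate 5: n = (-1, 1, -1, 0) → π⊥ ≈ (-1.707107, +1.707107); max(|x|,|y|,|x±y|/√2) = 2.414214 > 1.2 ⇒ ∉ W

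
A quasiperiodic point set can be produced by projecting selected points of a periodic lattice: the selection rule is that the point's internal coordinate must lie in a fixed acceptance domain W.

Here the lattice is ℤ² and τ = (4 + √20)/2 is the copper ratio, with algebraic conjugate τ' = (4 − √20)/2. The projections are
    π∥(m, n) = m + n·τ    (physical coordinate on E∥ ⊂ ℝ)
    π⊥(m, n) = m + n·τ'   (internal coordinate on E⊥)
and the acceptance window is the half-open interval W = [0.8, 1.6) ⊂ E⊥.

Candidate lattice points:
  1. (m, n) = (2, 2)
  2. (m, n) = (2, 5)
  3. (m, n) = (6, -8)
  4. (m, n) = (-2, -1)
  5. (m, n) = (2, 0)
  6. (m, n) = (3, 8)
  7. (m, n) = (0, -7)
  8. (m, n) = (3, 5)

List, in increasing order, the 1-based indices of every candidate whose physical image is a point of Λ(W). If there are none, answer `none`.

Compute τ' = (4−√20)/2 = -0.2361, so π⊥(m,n) = m -0.2361·n.
[1] lift (2,2): star map gives 1.5279; window check 0.8 ≤ 1.5279 < 1.6 is true → IN Λ
[2] lift (2,5): star map gives 0.8197; window check 0.8 ≤ 0.8197 < 1.6 is true → IN Λ
[3] lift (6,-8): star map gives 7.8885; window check 0.8 ≤ 7.8885 < 1.6 is false → out
[4] lift (-2,-1): star map gives -1.7639; window check 0.8 ≤ -1.7639 < 1.6 is false → out
[5] lift (2,0): star map gives 2.0000; window check 0.8 ≤ 2.0000 < 1.6 is false → out
[6] lift (3,8): star map gives 1.1115; window check 0.8 ≤ 1.1115 < 1.6 is true → IN Λ
[7] lift (0,-7): star map gives 1.6525; window check 0.8 ≤ 1.6525 < 1.6 is false → out
[8] lift (3,5): star map gives 1.8197; window check 0.8 ≤ 1.8197 < 1.6 is false → out

1, 2, 6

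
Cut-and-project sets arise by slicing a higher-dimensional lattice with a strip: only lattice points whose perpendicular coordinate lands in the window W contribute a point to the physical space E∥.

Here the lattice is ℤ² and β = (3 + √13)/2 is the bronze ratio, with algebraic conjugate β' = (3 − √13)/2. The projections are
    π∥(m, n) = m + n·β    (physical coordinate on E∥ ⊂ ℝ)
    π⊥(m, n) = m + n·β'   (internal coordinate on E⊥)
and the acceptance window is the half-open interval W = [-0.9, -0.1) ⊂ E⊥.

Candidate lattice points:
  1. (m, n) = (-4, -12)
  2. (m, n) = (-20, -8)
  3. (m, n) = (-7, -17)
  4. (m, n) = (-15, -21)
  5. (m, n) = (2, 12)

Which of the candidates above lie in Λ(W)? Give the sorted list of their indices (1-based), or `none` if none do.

1

β' = (3−√13)/2 ≈ -0.3028.
candidate 1: (m,n)=(-4,-12) → π∥ = -4-12·β ≈ -43.6333, π⊥ = -4-12·β' ≈ -0.3667 ∈ [-0.9, -0.1) ⇒ IN Λ
candidate 2: (m,n)=(-20,-8) → π∥ = -20-8·β ≈ -46.4222, π⊥ = -20-8·β' ≈ -17.5778 ∉ [-0.9, -0.1) ⇒ out
candidate 3: (m,n)=(-7,-17) → π∥ = -7-17·β ≈ -63.1472, π⊥ = -7-17·β' ≈ -1.8528 ∉ [-0.9, -0.1) ⇒ out
candidate 4: (m,n)=(-15,-21) → π∥ = -15-21·β ≈ -84.3583, π⊥ = -15-21·β' ≈ -8.6417 ∉ [-0.9, -0.1) ⇒ out
candidate 5: (m,n)=(2,12) → π∥ = 2+12·β ≈ 41.6333, π⊥ = 2+12·β' ≈ -1.6333 ∉ [-0.9, -0.1) ⇒ out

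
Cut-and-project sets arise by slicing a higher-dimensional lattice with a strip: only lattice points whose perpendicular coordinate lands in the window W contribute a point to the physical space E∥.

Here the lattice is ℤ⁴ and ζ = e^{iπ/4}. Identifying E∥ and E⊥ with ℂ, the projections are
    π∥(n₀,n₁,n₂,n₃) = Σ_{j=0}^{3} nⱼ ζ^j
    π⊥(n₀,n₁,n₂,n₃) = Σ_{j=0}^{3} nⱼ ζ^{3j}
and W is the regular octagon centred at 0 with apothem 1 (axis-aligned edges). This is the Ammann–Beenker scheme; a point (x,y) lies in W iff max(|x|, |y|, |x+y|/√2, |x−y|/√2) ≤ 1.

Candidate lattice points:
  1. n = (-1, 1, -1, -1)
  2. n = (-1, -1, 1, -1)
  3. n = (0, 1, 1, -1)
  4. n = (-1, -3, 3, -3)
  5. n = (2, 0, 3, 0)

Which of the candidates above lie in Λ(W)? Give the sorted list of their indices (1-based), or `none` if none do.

π⊥(n) = n₀ + n₁ζ³ + n₂ζ⁶ + n₃ζ⁹ where ζ = e^{iπ/4}.
#1 (-1, 1, -1, -1): internal (-2.4142, 1.0000); octagon support 2.4142 vs apothem 1 → ∉ W
#2 (-1, -1, 1, -1): internal (-1.0000, -2.4142); octagon support 2.4142 vs apothem 1 → ∉ W
#3 (0, 1, 1, -1): internal (-1.4142, -1.0000); octagon support 1.7071 vs apothem 1 → ∉ W
#4 (-1, -3, 3, -3): internal (-1.0000, -7.2426); octagon support 7.2426 vs apothem 1 → ∉ W
#5 (2, 0, 3, 0): internal (2.0000, -3.0000); octagon support 3.5355 vs apothem 1 → ∉ W

none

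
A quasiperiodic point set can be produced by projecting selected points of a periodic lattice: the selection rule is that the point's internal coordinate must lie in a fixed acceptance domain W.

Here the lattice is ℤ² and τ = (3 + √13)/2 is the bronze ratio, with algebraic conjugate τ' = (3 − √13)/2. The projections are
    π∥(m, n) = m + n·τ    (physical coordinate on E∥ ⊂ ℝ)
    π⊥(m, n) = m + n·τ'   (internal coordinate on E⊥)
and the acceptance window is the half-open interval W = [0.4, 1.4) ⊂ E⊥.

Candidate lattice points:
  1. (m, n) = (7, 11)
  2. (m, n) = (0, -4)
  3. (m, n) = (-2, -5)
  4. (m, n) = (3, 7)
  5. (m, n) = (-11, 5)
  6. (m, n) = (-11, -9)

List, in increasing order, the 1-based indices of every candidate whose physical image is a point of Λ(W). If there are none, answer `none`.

Numerically τ ≈ 3.30278 and τ' = −1/τ ≈ -0.30278.
[1] lift (7,11): star map gives 3.66947; window check 0.4 ≤ 3.66947 < 1.4 is false → out
[2] lift (0,-4): star map gives 1.21110; window check 0.4 ≤ 1.21110 < 1.4 is true → IN Λ
[3] lift (-2,-5): star map gives -0.48612; window check 0.4 ≤ -0.48612 < 1.4 is false → out
[4] lift (3,7): star map gives 0.88057; window check 0.4 ≤ 0.88057 < 1.4 is true → IN Λ
[5] lift (-11,5): star map gives -12.51388; window check 0.4 ≤ -12.51388 < 1.4 is false → out
[6] lift (-11,-9): star map gives -8.27502; window check 0.4 ≤ -8.27502 < 1.4 is false → out

2, 4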